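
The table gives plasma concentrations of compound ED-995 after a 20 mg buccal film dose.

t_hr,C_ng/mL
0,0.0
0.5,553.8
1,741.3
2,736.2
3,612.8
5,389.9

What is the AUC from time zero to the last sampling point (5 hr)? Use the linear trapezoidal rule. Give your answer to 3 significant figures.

Trapezoidal AUC_0→5:
  [0→0.5]: (0.0+553.8)/2 × 0.5 = 138.45
  [0.5→1]: (553.8+741.3)/2 × 0.5 = 323.775
  [1→2]: (741.3+736.2)/2 × 1 = 738.75
  [2→3]: (736.2+612.8)/2 × 1 = 674.5
  [3→5]: (612.8+389.9)/2 × 2 = 1002.7
  Sum = 2878.175 ng/mL·hr

AUC = 2880 ng/mL·hr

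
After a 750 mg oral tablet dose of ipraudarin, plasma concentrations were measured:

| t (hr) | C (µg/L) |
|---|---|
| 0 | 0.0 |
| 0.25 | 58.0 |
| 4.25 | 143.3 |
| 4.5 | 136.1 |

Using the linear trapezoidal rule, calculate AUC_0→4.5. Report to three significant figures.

Trapezoidal AUC_0→4.5:
  [0→0.25]: (0.0+58.0)/2 × 0.25 = 7.25
  [0.25→4.25]: (58.0+143.3)/2 × 4 = 402.6
  [4.25→4.5]: (143.3+136.1)/2 × 0.25 = 34.925
  Sum = 444.775 µg/L·hr

AUC = 445 µg/L·hr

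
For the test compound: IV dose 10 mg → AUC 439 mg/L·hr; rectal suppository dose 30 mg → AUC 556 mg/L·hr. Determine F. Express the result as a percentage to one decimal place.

F = (AUC_ev / D_ev) / (AUC_iv / D_iv)
  = (556/30) / (439/10)
  = 18.5333 / 43.9 = 0.4222
  = 42.22%

F = 42.2%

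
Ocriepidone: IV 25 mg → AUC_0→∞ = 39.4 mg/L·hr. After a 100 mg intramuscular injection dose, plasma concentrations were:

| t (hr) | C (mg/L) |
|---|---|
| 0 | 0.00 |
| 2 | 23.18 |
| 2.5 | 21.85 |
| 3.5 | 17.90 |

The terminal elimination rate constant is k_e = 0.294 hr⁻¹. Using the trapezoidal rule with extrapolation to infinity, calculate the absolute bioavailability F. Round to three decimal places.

F = 0.731

Trapezoidal AUC_0→3.5 (intramuscular injection):
  [0→2]: (0.00+23.18)/2 × 2 = 23.18
  [2→2.5]: (23.18+21.85)/2 × 0.5 = 11.2575
  [2.5→3.5]: (21.85+17.90)/2 × 1 = 19.875
  Sum = 54.3125 mg/L·hr
Tail: C_last/k_e = 17.90/0.294 = 60.884
AUC_0→∞ (intramuscular injection) = 54.3125 + 60.884 = 115.1965 mg/L·hr
F = (AUC_ev/D_ev)/(AUC_iv/D_iv) = (115.1965/100)/(39.4/25) = 1.151965/1.576 = 0.7309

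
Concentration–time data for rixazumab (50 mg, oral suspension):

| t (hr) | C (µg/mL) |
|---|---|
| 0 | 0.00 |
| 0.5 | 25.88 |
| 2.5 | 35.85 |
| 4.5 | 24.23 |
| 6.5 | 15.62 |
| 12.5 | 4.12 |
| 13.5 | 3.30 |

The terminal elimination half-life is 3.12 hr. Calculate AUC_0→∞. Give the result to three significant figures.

AUC = 246 µg/mL·hr

Trapezoidal AUC_0→13.5:
  [0→0.5]: (0.00+25.88)/2 × 0.5 = 6.47
  [0.5→2.5]: (25.88+35.85)/2 × 2 = 61.73
  [2.5→4.5]: (35.85+24.23)/2 × 2 = 60.08
  [4.5→6.5]: (24.23+15.62)/2 × 2 = 39.85
  [6.5→12.5]: (15.62+4.12)/2 × 6 = 59.22
  [12.5→13.5]: (4.12+3.30)/2 × 1 = 3.71
  Sum = 231.06 µg/mL·hr
k_e = ln2 / t½ = 0.693147 / 3.12 = 0.2222 hr^-1
Extrapolated tail: C_last / k_e = 3.30 / 0.2222 = 14.851
AUC_0→∞ = 231.06 + 14.851 = 245.911 µg/mL·hr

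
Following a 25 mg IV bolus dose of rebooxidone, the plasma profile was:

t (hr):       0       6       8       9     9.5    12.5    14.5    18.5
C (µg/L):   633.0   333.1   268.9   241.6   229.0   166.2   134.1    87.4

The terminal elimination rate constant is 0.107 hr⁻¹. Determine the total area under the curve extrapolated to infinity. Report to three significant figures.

Trapezoidal AUC_0→18.5:
  [0→6]: (633.0+333.1)/2 × 6 = 2898.3
  [6→8]: (333.1+268.9)/2 × 2 = 602.0
  [8→9]: (268.9+241.6)/2 × 1 = 255.25
  [9→9.5]: (241.6+229.0)/2 × 0.5 = 117.65
  [9.5→12.5]: (229.0+166.2)/2 × 3 = 592.8
  [12.5→14.5]: (166.2+134.1)/2 × 2 = 300.3
  [14.5→18.5]: (134.1+87.4)/2 × 4 = 443.0
  Sum = 5209.3 µg/L·hr
Extrapolated tail: C_last / k_e = 87.4 / 0.107 = 816.822
AUC_0→∞ = 5209.3 + 816.822 = 6026.122 µg/L·hr

AUC = 6030 µg/L·hr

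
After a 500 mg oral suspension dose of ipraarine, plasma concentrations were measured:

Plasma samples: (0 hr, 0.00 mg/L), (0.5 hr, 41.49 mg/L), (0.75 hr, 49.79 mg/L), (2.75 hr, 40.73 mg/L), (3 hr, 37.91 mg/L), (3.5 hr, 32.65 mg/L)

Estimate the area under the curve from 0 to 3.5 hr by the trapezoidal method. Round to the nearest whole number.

Trapezoidal AUC_0→3.5:
  [0→0.5]: (0.00+41.49)/2 × 0.5 = 10.3725
  [0.5→0.75]: (41.49+49.79)/2 × 0.25 = 11.41
  [0.75→2.75]: (49.79+40.73)/2 × 2 = 90.52
  [2.75→3]: (40.73+37.91)/2 × 0.25 = 9.83
  [3→3.5]: (37.91+32.65)/2 × 0.5 = 17.64
  Sum = 139.7725 mg/L·hr

AUC = 140 mg/L·hr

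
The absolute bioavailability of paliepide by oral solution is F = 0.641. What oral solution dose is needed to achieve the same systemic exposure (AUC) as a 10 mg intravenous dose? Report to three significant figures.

For equal systemic exposure: F × D_ev = D_iv
D_ev = D_iv / F = 10 / 0.641 = 15.6006 mg

D_oral = 15.6 mg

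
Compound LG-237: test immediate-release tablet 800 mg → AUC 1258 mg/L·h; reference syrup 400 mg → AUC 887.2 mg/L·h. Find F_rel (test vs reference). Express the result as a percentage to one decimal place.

F_rel = 70.9%

F_rel = (AUC_test/D_test) / (AUC_ref/D_ref)
      = (1258/800) / (887.2/400)
      = 1.5725 / 2.218 = 0.7090 = 70.90%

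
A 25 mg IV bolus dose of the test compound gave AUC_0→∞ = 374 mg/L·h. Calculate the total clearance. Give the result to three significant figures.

CL = Dose_iv / AUC_0→∞
   = 25 / 374 = 0.0668449 L/h

CL = 0.0668 L/h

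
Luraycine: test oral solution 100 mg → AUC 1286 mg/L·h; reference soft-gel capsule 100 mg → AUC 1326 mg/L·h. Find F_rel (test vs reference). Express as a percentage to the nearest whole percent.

F_rel = 97%

F_rel = (AUC_test/D_test) / (AUC_ref/D_ref)
      = (1286/100) / (1326/100)
      = 12.86 / 13.26 = 0.9698 = 96.98%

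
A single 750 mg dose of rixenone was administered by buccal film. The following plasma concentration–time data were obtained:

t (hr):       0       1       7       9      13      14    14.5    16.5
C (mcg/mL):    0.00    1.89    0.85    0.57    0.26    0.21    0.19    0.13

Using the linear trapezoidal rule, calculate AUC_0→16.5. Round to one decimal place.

Trapezoidal AUC_0→16.5:
  [0→1]: (0.00+1.89)/2 × 1 = 0.945
  [1→7]: (1.89+0.85)/2 × 6 = 8.22
  [7→9]: (0.85+0.57)/2 × 2 = 1.42
  [9→13]: (0.57+0.26)/2 × 4 = 1.66
  [13→14]: (0.26+0.21)/2 × 1 = 0.235
  [14→14.5]: (0.21+0.19)/2 × 0.5 = 0.1
  [14.5→16.5]: (0.19+0.13)/2 × 2 = 0.32
  Sum = 12.9 mcg/mL·hr

AUC = 12.9 mcg/mL·hr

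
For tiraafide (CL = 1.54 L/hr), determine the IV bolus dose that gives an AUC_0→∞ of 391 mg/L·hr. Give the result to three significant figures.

Dose = 602 mg

Dose_iv = CL × AUC_0→∞
     = 1.54 × 391 = 602.14 mg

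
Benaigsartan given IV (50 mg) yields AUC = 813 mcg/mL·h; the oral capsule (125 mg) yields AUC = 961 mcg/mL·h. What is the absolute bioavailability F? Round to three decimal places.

F = 0.473

F = (AUC_ev / D_ev) / (AUC_iv / D_iv)
  = (961/125) / (813/50)
  = 7.688 / 16.26 = 0.4728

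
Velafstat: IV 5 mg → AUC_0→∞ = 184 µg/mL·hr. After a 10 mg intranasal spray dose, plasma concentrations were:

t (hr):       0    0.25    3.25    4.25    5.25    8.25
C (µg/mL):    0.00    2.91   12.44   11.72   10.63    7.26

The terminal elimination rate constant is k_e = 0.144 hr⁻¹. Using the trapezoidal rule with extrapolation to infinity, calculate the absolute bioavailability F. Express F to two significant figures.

F = 0.34

Trapezoidal AUC_0→8.25 (intranasal spray):
  [0→0.25]: (0.00+2.91)/2 × 0.25 = 0.36375
  [0.25→3.25]: (2.91+12.44)/2 × 3 = 23.025
  [3.25→4.25]: (12.44+11.72)/2 × 1 = 12.08
  [4.25→5.25]: (11.72+10.63)/2 × 1 = 11.175
  [5.25→8.25]: (10.63+7.26)/2 × 3 = 26.835
  Sum = 73.47875 µg/mL·hr
Tail: C_last/k_e = 7.26/0.144 = 50.417
AUC_0→∞ (intranasal spray) = 73.47875 + 50.417 = 123.89575 µg/mL·hr
F = (AUC_ev/D_ev)/(AUC_iv/D_iv) = (123.89575/10)/(184/5) = 12.389575/36.8 = 0.3367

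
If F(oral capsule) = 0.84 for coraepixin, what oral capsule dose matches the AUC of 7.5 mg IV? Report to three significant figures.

For equal systemic exposure: F × D_ev = D_iv
D_ev = D_iv / F = 7.5 / 0.84 = 8.92857 mg

D_oral = 8.93 mg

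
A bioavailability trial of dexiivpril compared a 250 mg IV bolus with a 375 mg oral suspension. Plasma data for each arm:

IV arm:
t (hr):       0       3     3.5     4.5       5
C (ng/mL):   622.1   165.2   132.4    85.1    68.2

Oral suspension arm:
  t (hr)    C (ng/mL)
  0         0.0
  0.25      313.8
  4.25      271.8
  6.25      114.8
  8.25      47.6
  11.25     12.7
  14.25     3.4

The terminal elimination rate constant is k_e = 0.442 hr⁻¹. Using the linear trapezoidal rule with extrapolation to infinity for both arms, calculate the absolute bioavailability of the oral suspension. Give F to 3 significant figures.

F = 0.806

Trapezoidal AUC_0→5 (IV):
  [0→3]: (622.1+165.2)/2 × 3 = 1180.95
  [3→3.5]: (165.2+132.4)/2 × 0.5 = 74.4
  [3.5→4.5]: (132.4+85.1)/2 × 1 = 108.75
  [4.5→5]: (85.1+68.2)/2 × 0.5 = 38.325
  Sum = 1402.425 ng/mL·hr
IV tail: 68.2/0.442 = 154.299; AUC_iv,0→∞ = 1402.425 + 154.299 = 1556.724 ng/mL·hr
Trapezoidal AUC_0→14.25 (oral suspension):
  [0→0.25]: (0.0+313.8)/2 × 0.25 = 39.225
  [0.25→4.25]: (313.8+271.8)/2 × 4 = 1171.2
  [4.25→6.25]: (271.8+114.8)/2 × 2 = 386.6
  [6.25→8.25]: (114.8+47.6)/2 × 2 = 162.4
  [8.25→11.25]: (47.6+12.7)/2 × 3 = 90.45
  [11.25→14.25]: (12.7+3.4)/2 × 3 = 24.15
  Sum = 1874.025 ng/mL·hr
oral suspension tail: 3.4/0.442 = 7.692; AUC_ev,0→∞ = 1874.025 + 7.692 = 1881.717 ng/mL·hr
F = (AUC_ev/D_ev)/(AUC_iv/D_iv) = (1881.717/375)/(1556.724/250) = 5.017912/6.226896 = 0.8058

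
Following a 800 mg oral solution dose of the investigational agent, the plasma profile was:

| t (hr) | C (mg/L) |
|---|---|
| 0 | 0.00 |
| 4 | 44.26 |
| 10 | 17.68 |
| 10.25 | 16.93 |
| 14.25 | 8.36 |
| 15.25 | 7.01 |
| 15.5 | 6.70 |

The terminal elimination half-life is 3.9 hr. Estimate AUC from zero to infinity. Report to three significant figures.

Trapezoidal AUC_0→15.5:
  [0→4]: (0.00+44.26)/2 × 4 = 88.52
  [4→10]: (44.26+17.68)/2 × 6 = 185.82
  [10→10.25]: (17.68+16.93)/2 × 0.25 = 4.32625
  [10.25→14.25]: (16.93+8.36)/2 × 4 = 50.58
  [14.25→15.25]: (8.36+7.01)/2 × 1 = 7.685
  [15.25→15.5]: (7.01+6.70)/2 × 0.25 = 1.71375
  Sum = 338.645 mg/L·hr
k_e = ln2 / t½ = 0.693147 / 3.9 = 0.1777 hr^-1
Extrapolated tail: C_last / k_e = 6.70 / 0.1777 = 37.704
AUC_0→∞ = 338.645 + 37.704 = 376.349 mg/L·hr

AUC = 376 mg/L·hr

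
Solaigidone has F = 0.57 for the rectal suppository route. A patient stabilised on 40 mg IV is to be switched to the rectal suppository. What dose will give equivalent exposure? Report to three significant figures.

For equal systemic exposure: F × D_ev = D_iv
D_ev = D_iv / F = 40 / 0.57 = 70.1754 mg

D_rectal = 70.2 mg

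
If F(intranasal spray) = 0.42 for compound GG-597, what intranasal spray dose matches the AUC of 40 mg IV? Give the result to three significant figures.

D_intranasal = 95.2 mg

For equal systemic exposure: F × D_ev = D_iv
D_ev = D_iv / F = 40 / 0.42 = 95.2381 mg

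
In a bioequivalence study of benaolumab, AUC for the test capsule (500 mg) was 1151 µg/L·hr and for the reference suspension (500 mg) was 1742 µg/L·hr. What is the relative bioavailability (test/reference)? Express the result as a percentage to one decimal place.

F_rel = 66.1%

F_rel = (AUC_test/D_test) / (AUC_ref/D_ref)
      = (1151/500) / (1742/500)
      = 2.302 / 3.484 = 0.6607 = 66.07%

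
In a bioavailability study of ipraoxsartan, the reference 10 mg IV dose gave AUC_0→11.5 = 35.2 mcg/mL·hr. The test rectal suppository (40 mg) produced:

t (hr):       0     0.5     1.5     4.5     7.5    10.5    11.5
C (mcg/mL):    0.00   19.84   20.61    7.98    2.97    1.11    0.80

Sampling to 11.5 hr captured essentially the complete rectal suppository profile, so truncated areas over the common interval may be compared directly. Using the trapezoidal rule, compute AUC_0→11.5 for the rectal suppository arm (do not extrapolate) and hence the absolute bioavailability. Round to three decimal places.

Trapezoidal AUC_0→11.5 (rectal suppository):
  [0→0.5]: (0.00+19.84)/2 × 0.5 = 4.96
  [0.5→1.5]: (19.84+20.61)/2 × 1 = 20.225
  [1.5→4.5]: (20.61+7.98)/2 × 3 = 42.885
  [4.5→7.5]: (7.98+2.97)/2 × 3 = 16.425
  [7.5→10.5]: (2.97+1.11)/2 × 3 = 6.12
  [10.5→11.5]: (1.11+0.80)/2 × 1 = 0.955
  Sum = 91.57 mcg/mL·hr
F = (AUC_ev/D_ev)/(AUC_iv/D_iv) = (91.57/40)/(35.2/10) = 2.28925/3.52 = 0.6504

F = 0.650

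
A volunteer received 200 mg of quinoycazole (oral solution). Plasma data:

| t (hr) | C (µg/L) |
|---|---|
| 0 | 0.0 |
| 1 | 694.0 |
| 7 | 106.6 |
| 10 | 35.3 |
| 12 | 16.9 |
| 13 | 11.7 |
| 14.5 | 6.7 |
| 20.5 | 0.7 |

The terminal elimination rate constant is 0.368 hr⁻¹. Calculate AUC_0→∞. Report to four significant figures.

AUC = 3066 µg/L·hr

Trapezoidal AUC_0→20.5:
  [0→1]: (0.0+694.0)/2 × 1 = 347.0
  [1→7]: (694.0+106.6)/2 × 6 = 2401.8
  [7→10]: (106.6+35.3)/2 × 3 = 212.85
  [10→12]: (35.3+16.9)/2 × 2 = 52.2
  [12→13]: (16.9+11.7)/2 × 1 = 14.3
  [13→14.5]: (11.7+6.7)/2 × 1.5 = 13.8
  [14.5→20.5]: (6.7+0.7)/2 × 6 = 22.2
  Sum = 3064.15 µg/L·hr
Extrapolated tail: C_last / k_e = 0.7 / 0.368 = 1.902
AUC_0→∞ = 3064.15 + 1.902 = 3066.052 µg/L·hr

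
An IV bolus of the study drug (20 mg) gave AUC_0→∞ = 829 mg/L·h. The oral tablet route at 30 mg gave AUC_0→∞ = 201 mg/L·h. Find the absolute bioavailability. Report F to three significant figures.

F = (AUC_ev / D_ev) / (AUC_iv / D_iv)
  = (201/30) / (829/20)
  = 6.7 / 41.45 = 0.1616

F = 0.162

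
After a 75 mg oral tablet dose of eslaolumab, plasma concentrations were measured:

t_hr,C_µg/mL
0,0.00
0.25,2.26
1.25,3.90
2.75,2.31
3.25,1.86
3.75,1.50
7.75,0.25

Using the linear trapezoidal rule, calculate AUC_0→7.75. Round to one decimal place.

Trapezoidal AUC_0→7.75:
  [0→0.25]: (0.00+2.26)/2 × 0.25 = 0.2825
  [0.25→1.25]: (2.26+3.90)/2 × 1 = 3.08
  [1.25→2.75]: (3.90+2.31)/2 × 1.5 = 4.6575
  [2.75→3.25]: (2.31+1.86)/2 × 0.5 = 1.0425
  [3.25→3.75]: (1.86+1.50)/2 × 0.5 = 0.84
  [3.75→7.75]: (1.50+0.25)/2 × 4 = 3.5
  Sum = 13.4025 µg/mL·hr

AUC = 13.4 µg/mL·hr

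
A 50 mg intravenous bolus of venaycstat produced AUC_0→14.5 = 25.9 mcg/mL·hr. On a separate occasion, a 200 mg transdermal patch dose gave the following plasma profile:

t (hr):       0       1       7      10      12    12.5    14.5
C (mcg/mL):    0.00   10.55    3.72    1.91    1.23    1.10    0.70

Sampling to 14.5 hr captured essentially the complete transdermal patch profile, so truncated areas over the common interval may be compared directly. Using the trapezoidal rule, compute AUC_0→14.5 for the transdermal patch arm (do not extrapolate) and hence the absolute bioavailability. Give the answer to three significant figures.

Trapezoidal AUC_0→14.5 (transdermal patch):
  [0→1]: (0.00+10.55)/2 × 1 = 5.275
  [1→7]: (10.55+3.72)/2 × 6 = 42.81
  [7→10]: (3.72+1.91)/2 × 3 = 8.445
  [10→12]: (1.91+1.23)/2 × 2 = 3.14
  [12→12.5]: (1.23+1.10)/2 × 0.5 = 0.5825
  [12.5→14.5]: (1.10+0.70)/2 × 2 = 1.8
  Sum = 62.0525 mcg/mL·hr
F = (AUC_ev/D_ev)/(AUC_iv/D_iv) = (62.0525/200)/(25.9/50) = 0.3102625/0.518 = 0.5990

F = 0.599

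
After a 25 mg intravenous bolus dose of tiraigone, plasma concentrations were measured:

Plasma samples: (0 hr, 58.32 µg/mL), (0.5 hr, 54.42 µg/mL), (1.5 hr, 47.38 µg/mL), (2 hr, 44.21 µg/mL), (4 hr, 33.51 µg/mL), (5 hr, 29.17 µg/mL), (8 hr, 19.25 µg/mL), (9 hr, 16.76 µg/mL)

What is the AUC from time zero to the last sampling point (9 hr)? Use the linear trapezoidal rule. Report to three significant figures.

AUC = 302 µg/mL·hr

Trapezoidal AUC_0→9:
  [0→0.5]: (58.32+54.42)/2 × 0.5 = 28.185
  [0.5→1.5]: (54.42+47.38)/2 × 1 = 50.9
  [1.5→2]: (47.38+44.21)/2 × 0.5 = 22.8975
  [2→4]: (44.21+33.51)/2 × 2 = 77.72
  [4→5]: (33.51+29.17)/2 × 1 = 31.34
  [5→8]: (29.17+19.25)/2 × 3 = 72.63
  [8→9]: (19.25+16.76)/2 × 1 = 18.005
  Sum = 301.6775 µg/mL·hr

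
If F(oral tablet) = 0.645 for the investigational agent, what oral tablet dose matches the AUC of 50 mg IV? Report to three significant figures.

For equal systemic exposure: F × D_ev = D_iv
D_ev = D_iv / F = 50 / 0.645 = 77.5194 mg

D_oral = 77.5 mg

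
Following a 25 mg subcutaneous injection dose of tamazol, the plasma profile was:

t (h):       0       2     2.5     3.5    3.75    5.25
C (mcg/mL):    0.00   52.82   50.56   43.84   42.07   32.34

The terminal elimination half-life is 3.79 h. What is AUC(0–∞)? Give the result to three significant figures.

Trapezoidal AUC_0→5.25:
  [0→2]: (0.00+52.82)/2 × 2 = 52.82
  [2→2.5]: (52.82+50.56)/2 × 0.5 = 25.845
  [2.5→3.5]: (50.56+43.84)/2 × 1 = 47.2
  [3.5→3.75]: (43.84+42.07)/2 × 0.25 = 10.73875
  [3.75→5.25]: (42.07+32.34)/2 × 1.5 = 55.8075
  Sum = 192.41125 mcg/mL·h
k_e = ln2 / t½ = 0.693147 / 3.79 = 0.1829 h^-1
Extrapolated tail: C_last / k_e = 32.34 / 0.1829 = 176.818
AUC_0→∞ = 192.41125 + 176.818 = 369.22925 mcg/mL·h

AUC = 369 mcg/mL·h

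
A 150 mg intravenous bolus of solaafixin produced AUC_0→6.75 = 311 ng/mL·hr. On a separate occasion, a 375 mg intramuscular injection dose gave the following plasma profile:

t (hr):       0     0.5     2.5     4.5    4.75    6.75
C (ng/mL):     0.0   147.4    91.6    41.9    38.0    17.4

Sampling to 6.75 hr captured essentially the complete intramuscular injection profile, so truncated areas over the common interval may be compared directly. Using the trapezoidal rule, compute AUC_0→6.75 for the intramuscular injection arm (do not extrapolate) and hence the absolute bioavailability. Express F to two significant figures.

F = 0.61

Trapezoidal AUC_0→6.75 (intramuscular injection):
  [0→0.5]: (0.0+147.4)/2 × 0.5 = 36.85
  [0.5→2.5]: (147.4+91.6)/2 × 2 = 239.0
  [2.5→4.5]: (91.6+41.9)/2 × 2 = 133.5
  [4.5→4.75]: (41.9+38.0)/2 × 0.25 = 9.9875
  [4.75→6.75]: (38.0+17.4)/2 × 2 = 55.4
  Sum = 474.7375 ng/mL·hr
F = (AUC_ev/D_ev)/(AUC_iv/D_iv) = (474.7375/375)/(311/150) = 1.26597/2.07333 = 0.6106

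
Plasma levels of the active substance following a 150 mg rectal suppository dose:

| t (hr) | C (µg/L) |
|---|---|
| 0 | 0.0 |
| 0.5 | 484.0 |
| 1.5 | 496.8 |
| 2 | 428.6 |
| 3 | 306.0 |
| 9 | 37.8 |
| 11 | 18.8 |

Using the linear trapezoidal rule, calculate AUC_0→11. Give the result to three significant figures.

AUC = 2300 µg/L·hr

Trapezoidal AUC_0→11:
  [0→0.5]: (0.0+484.0)/2 × 0.5 = 121.0
  [0.5→1.5]: (484.0+496.8)/2 × 1 = 490.4
  [1.5→2]: (496.8+428.6)/2 × 0.5 = 231.35
  [2→3]: (428.6+306.0)/2 × 1 = 367.3
  [3→9]: (306.0+37.8)/2 × 6 = 1031.4
  [9→11]: (37.8+18.8)/2 × 2 = 56.6
  Sum = 2298.05 µg/L·hr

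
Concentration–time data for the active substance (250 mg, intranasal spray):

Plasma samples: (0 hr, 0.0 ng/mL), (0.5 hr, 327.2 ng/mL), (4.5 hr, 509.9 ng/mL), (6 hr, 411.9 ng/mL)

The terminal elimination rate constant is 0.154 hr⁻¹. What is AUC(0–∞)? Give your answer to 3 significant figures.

AUC = 5120 ng/mL·hr

Trapezoidal AUC_0→6:
  [0→0.5]: (0.0+327.2)/2 × 0.5 = 81.8
  [0.5→4.5]: (327.2+509.9)/2 × 4 = 1674.2
  [4.5→6]: (509.9+411.9)/2 × 1.5 = 691.35
  Sum = 2447.35 ng/mL·hr
Extrapolated tail: C_last / k_e = 411.9 / 0.154 = 2674.675
AUC_0→∞ = 2447.35 + 2674.675 = 5122.025 ng/mL·hr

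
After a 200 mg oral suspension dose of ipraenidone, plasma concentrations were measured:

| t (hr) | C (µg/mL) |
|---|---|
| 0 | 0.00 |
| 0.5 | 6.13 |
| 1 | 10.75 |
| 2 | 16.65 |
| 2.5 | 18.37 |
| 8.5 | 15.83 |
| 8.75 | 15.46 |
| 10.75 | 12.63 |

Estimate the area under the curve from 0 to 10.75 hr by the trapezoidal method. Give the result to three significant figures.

AUC = 163 µg/mL·hr

Trapezoidal AUC_0→10.75:
  [0→0.5]: (0.00+6.13)/2 × 0.5 = 1.5325
  [0.5→1]: (6.13+10.75)/2 × 0.5 = 4.22
  [1→2]: (10.75+16.65)/2 × 1 = 13.7
  [2→2.5]: (16.65+18.37)/2 × 0.5 = 8.755
  [2.5→8.5]: (18.37+15.83)/2 × 6 = 102.6
  [8.5→8.75]: (15.83+15.46)/2 × 0.25 = 3.91125
  [8.75→10.75]: (15.46+12.63)/2 × 2 = 28.09
  Sum = 162.80875 µg/mL·hr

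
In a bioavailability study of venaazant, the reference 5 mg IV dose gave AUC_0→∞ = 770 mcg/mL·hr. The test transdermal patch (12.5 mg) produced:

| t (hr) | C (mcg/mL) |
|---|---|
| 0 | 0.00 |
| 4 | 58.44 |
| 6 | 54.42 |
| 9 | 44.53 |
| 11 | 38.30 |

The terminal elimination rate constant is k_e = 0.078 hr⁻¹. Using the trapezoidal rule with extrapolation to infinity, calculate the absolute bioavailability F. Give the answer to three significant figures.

Trapezoidal AUC_0→11 (transdermal patch):
  [0→4]: (0.00+58.44)/2 × 4 = 116.88
  [4→6]: (58.44+54.42)/2 × 2 = 112.86
  [6→9]: (54.42+44.53)/2 × 3 = 148.425
  [9→11]: (44.53+38.30)/2 × 2 = 82.83
  Sum = 460.995 mcg/mL·hr
Tail: C_last/k_e = 38.30/0.078 = 491.026
AUC_0→∞ (transdermal patch) = 460.995 + 491.026 = 952.021 mcg/mL·hr
F = (AUC_ev/D_ev)/(AUC_iv/D_iv) = (952.021/12.5)/(770/5) = 76.16168/154 = 0.4946

F = 0.495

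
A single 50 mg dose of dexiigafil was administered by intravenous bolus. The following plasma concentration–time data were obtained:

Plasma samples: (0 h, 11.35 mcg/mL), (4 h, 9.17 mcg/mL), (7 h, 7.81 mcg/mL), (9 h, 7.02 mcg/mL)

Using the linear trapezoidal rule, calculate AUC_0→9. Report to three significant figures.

Trapezoidal AUC_0→9:
  [0→4]: (11.35+9.17)/2 × 4 = 41.04
  [4→7]: (9.17+7.81)/2 × 3 = 25.47
  [7→9]: (7.81+7.02)/2 × 2 = 14.83
  Sum = 81.34 mcg/mL·h

AUC = 81.3 mcg/mL·h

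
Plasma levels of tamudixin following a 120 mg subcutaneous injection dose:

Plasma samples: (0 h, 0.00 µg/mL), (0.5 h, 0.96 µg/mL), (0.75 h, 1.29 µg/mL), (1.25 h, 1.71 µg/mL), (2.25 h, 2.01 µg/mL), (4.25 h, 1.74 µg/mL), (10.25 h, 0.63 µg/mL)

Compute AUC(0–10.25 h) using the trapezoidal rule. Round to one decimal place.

AUC = 14.0 µg/mL·h

Trapezoidal AUC_0→10.25:
  [0→0.5]: (0.00+0.96)/2 × 0.5 = 0.24
  [0.5→0.75]: (0.96+1.29)/2 × 0.25 = 0.28125
  [0.75→1.25]: (1.29+1.71)/2 × 0.5 = 0.75
  [1.25→2.25]: (1.71+2.01)/2 × 1 = 1.86
  [2.25→4.25]: (2.01+1.74)/2 × 2 = 3.75
  [4.25→10.25]: (1.74+0.63)/2 × 6 = 7.11
  Sum = 13.99125 µg/mL·h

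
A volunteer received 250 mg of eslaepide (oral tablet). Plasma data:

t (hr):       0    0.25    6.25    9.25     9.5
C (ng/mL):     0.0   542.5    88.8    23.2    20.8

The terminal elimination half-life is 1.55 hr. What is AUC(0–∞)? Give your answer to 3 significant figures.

AUC = 2180 ng/mL·hr

Trapezoidal AUC_0→9.5:
  [0→0.25]: (0.0+542.5)/2 × 0.25 = 67.8125
  [0.25→6.25]: (542.5+88.8)/2 × 6 = 1893.9
  [6.25→9.25]: (88.8+23.2)/2 × 3 = 168.0
  [9.25→9.5]: (23.2+20.8)/2 × 0.25 = 5.5
  Sum = 2135.2125 ng/mL·hr
k_e = ln2 / t½ = 0.693147 / 1.55 = 0.4472 hr^-1
Extrapolated tail: C_last / k_e = 20.8 / 0.4472 = 46.512
AUC_0→∞ = 2135.2125 + 46.512 = 2181.7245 ng/mL·hr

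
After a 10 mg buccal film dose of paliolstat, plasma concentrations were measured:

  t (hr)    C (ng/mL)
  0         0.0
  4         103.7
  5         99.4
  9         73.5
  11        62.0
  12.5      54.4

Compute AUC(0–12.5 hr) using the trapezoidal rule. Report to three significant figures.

Trapezoidal AUC_0→12.5:
  [0→4]: (0.0+103.7)/2 × 4 = 207.4
  [4→5]: (103.7+99.4)/2 × 1 = 101.55
  [5→9]: (99.4+73.5)/2 × 4 = 345.8
  [9→11]: (73.5+62.0)/2 × 2 = 135.5
  [11→12.5]: (62.0+54.4)/2 × 1.5 = 87.3
  Sum = 877.55 ng/mL·hr

AUC = 878 ng/mL·hr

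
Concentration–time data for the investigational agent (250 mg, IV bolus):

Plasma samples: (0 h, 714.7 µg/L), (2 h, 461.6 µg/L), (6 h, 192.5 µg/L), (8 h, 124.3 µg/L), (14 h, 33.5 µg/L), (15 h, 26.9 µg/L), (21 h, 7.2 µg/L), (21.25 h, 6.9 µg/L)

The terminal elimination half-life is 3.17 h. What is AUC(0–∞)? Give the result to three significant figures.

AUC = 3440 µg/L·h

Trapezoidal AUC_0→21.25:
  [0→2]: (714.7+461.6)/2 × 2 = 1176.3
  [2→6]: (461.6+192.5)/2 × 4 = 1308.2
  [6→8]: (192.5+124.3)/2 × 2 = 316.8
  [8→14]: (124.3+33.5)/2 × 6 = 473.4
  [14→15]: (33.5+26.9)/2 × 1 = 30.2
  [15→21]: (26.9+7.2)/2 × 6 = 102.3
  [21→21.25]: (7.2+6.9)/2 × 0.25 = 1.7625
  Sum = 3408.9625 µg/L·h
k_e = ln2 / t½ = 0.693147 / 3.17 = 0.2187 h^-1
Extrapolated tail: C_last / k_e = 6.9 / 0.2187 = 31.550
AUC_0→∞ = 3408.9625 + 31.550 = 3440.5125 µg/L·h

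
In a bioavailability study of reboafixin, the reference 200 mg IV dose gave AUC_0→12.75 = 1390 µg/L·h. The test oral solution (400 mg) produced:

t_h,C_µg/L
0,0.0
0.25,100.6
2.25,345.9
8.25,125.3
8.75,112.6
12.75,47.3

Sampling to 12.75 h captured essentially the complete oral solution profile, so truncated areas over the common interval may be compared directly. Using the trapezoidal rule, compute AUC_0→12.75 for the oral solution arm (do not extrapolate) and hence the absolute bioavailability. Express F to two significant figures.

F = 0.81

Trapezoidal AUC_0→12.75 (oral solution):
  [0→0.25]: (0.0+100.6)/2 × 0.25 = 12.575
  [0.25→2.25]: (100.6+345.9)/2 × 2 = 446.5
  [2.25→8.25]: (345.9+125.3)/2 × 6 = 1413.6
  [8.25→8.75]: (125.3+112.6)/2 × 0.5 = 59.475
  [8.75→12.75]: (112.6+47.3)/2 × 4 = 319.8
  Sum = 2251.95 µg/L·h
F = (AUC_ev/D_ev)/(AUC_iv/D_iv) = (2251.95/400)/(1390/200) = 5.629875/6.95 = 0.8101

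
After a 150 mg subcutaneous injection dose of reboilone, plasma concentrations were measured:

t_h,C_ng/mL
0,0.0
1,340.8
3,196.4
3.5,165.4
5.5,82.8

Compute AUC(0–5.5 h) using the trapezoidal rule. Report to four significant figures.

Trapezoidal AUC_0→5.5:
  [0→1]: (0.0+340.8)/2 × 1 = 170.4
  [1→3]: (340.8+196.4)/2 × 2 = 537.2
  [3→3.5]: (196.4+165.4)/2 × 0.5 = 90.45
  [3.5→5.5]: (165.4+82.8)/2 × 2 = 248.2
  Sum = 1046.25 ng/mL·h

AUC = 1046 ng/mL·h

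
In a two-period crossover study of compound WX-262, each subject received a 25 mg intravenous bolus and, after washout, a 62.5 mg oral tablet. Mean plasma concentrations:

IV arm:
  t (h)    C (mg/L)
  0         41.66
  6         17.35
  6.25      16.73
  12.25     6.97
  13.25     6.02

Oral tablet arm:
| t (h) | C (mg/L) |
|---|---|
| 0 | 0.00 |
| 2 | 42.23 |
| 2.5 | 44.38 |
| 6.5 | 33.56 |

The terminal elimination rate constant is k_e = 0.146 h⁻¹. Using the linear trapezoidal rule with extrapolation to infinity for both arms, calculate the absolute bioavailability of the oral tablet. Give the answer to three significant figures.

F = 0.599

Trapezoidal AUC_0→13.25 (IV):
  [0→6]: (41.66+17.35)/2 × 6 = 177.03
  [6→6.25]: (17.35+16.73)/2 × 0.25 = 4.26
  [6.25→12.25]: (16.73+6.97)/2 × 6 = 71.1
  [12.25→13.25]: (6.97+6.02)/2 × 1 = 6.495
  Sum = 258.885 mg/L·h
IV tail: 6.02/0.146 = 41.233; AUC_iv,0→∞ = 258.885 + 41.233 = 300.118 mg/L·h
Trapezoidal AUC_0→6.5 (oral tablet):
  [0→2]: (0.00+42.23)/2 × 2 = 42.23
  [2→2.5]: (42.23+44.38)/2 × 0.5 = 21.6525
  [2.5→6.5]: (44.38+33.56)/2 × 4 = 155.88
  Sum = 219.7625 mg/L·h
oral tablet tail: 33.56/0.146 = 229.863; AUC_ev,0→∞ = 219.7625 + 229.863 = 449.6255 mg/L·h
F = (AUC_ev/D_ev)/(AUC_iv/D_iv) = (449.6255/62.5)/(300.118/25) = 7.194008/12.00472 = 0.5993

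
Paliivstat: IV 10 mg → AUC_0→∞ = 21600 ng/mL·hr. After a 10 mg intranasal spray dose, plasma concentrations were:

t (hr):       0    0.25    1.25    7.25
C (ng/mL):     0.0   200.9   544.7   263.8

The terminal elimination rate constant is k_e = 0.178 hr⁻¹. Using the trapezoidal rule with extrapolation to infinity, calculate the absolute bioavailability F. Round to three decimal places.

Trapezoidal AUC_0→7.25 (intranasal spray):
  [0→0.25]: (0.0+200.9)/2 × 0.25 = 25.1125
  [0.25→1.25]: (200.9+544.7)/2 × 1 = 372.8
  [1.25→7.25]: (544.7+263.8)/2 × 6 = 2425.5
  Sum = 2823.4125 ng/mL·hr
Tail: C_last/k_e = 263.8/0.178 = 1482.022
AUC_0→∞ (intranasal spray) = 2823.4125 + 1482.022 = 4305.4345 ng/mL·hr
F = (AUC_ev/D_ev)/(AUC_iv/D_iv) = (4305.4345/10)/(21600/10) = 430.54345/2160 = 0.1993

F = 0.199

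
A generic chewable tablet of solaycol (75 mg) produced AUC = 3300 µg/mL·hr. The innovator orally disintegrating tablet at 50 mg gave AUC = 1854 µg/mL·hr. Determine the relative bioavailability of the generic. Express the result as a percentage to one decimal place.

F_rel = (AUC_test/D_test) / (AUC_ref/D_ref)
      = (3300/75) / (1854/50)
      = 44 / 37.08 = 1.1866 = 118.66%

F_rel = 118.7%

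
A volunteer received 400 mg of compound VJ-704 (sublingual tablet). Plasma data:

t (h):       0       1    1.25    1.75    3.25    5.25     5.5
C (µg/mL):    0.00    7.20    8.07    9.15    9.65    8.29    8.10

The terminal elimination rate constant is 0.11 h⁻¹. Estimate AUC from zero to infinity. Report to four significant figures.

Trapezoidal AUC_0→5.5:
  [0→1]: (0.00+7.20)/2 × 1 = 3.6
  [1→1.25]: (7.20+8.07)/2 × 0.25 = 1.90875
  [1.25→1.75]: (8.07+9.15)/2 × 0.5 = 4.305
  [1.75→3.25]: (9.15+9.65)/2 × 1.5 = 14.1
  [3.25→5.25]: (9.65+8.29)/2 × 2 = 17.94
  [5.25→5.5]: (8.29+8.10)/2 × 0.25 = 2.04875
  Sum = 43.9025 µg/mL·h
Extrapolated tail: C_last / k_e = 8.10 / 0.11 = 73.636
AUC_0→∞ = 43.9025 + 73.636 = 117.5385 µg/mL·h

AUC = 117.5 µg/mL·h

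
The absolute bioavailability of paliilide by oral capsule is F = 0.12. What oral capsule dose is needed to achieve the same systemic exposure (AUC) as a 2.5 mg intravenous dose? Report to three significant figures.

D_oral = 20.8 mg

For equal systemic exposure: F × D_ev = D_iv
D_ev = D_iv / F = 2.5 / 0.12 = 20.8333 mg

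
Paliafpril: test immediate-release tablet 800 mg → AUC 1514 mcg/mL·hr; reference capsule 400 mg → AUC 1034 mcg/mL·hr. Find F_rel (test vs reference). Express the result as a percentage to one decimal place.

F_rel = (AUC_test/D_test) / (AUC_ref/D_ref)
      = (1514/800) / (1034/400)
      = 1.8925 / 2.585 = 0.7321 = 73.21%

F_rel = 73.2%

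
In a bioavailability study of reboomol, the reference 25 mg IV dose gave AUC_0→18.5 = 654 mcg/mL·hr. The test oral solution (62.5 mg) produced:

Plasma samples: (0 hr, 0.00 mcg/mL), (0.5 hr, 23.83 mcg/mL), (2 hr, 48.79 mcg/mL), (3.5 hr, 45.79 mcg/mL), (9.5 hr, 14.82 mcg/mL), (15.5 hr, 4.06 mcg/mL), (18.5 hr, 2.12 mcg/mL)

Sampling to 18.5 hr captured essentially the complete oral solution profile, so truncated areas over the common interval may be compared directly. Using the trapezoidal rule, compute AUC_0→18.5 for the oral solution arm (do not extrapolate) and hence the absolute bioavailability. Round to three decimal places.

F = 0.232

Trapezoidal AUC_0→18.5 (oral solution):
  [0→0.5]: (0.00+23.83)/2 × 0.5 = 5.9575
  [0.5→2]: (23.83+48.79)/2 × 1.5 = 54.465
  [2→3.5]: (48.79+45.79)/2 × 1.5 = 70.935
  [3.5→9.5]: (45.79+14.82)/2 × 6 = 181.83
  [9.5→15.5]: (14.82+4.06)/2 × 6 = 56.64
  [15.5→18.5]: (4.06+2.12)/2 × 3 = 9.27
  Sum = 379.0975 mcg/mL·hr
F = (AUC_ev/D_ev)/(AUC_iv/D_iv) = (379.0975/62.5)/(654/25) = 6.06556/26.16 = 0.2319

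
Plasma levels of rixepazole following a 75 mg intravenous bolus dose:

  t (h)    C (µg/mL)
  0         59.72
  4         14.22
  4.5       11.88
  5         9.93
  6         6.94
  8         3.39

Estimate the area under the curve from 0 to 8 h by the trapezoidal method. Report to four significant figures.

AUC = 178.6 µg/mL·h

Trapezoidal AUC_0→8:
  [0→4]: (59.72+14.22)/2 × 4 = 147.88
  [4→4.5]: (14.22+11.88)/2 × 0.5 = 6.525
  [4.5→5]: (11.88+9.93)/2 × 0.5 = 5.4525
  [5→6]: (9.93+6.94)/2 × 1 = 8.435
  [6→8]: (6.94+3.39)/2 × 2 = 10.33
  Sum = 178.6225 µg/mL·h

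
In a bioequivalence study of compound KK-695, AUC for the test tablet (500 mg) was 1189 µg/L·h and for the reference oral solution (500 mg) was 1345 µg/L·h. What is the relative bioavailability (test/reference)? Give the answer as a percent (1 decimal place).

F_rel = 88.4%

F_rel = (AUC_test/D_test) / (AUC_ref/D_ref)
      = (1189/500) / (1345/500)
      = 2.378 / 2.69 = 0.8840 = 88.40%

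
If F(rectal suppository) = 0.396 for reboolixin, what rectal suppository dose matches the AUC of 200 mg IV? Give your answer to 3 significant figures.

For equal systemic exposure: F × D_ev = D_iv
D_ev = D_iv / F = 200 / 0.396 = 505.051 mg

D_rectal = 505 mg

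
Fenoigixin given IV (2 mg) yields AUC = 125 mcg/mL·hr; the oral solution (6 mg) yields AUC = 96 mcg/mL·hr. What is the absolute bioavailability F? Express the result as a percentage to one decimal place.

F = (AUC_ev / D_ev) / (AUC_iv / D_iv)
  = (96/6) / (125/2)
  = 16 / 62.5 = 0.2560
  = 25.60%

F = 25.6%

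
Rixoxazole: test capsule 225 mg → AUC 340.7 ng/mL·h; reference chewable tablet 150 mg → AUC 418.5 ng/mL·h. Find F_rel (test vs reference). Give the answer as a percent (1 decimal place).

F_rel = 54.3%

F_rel = (AUC_test/D_test) / (AUC_ref/D_ref)
      = (340.7/225) / (418.5/150)
      = 1.51422 / 2.79 = 0.5427 = 54.27%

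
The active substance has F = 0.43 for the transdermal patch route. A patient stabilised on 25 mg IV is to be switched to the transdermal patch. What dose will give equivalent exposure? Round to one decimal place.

For equal systemic exposure: F × D_ev = D_iv
D_ev = D_iv / F = 25 / 0.43 = 58.1395 mg

D_transdermal = 58.1 mg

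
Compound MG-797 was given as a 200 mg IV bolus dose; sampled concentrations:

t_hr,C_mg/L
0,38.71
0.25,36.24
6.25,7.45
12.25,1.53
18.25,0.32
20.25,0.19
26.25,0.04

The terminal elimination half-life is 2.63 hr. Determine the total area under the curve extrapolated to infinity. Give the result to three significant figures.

AUC = 174 mg/L·hr

Trapezoidal AUC_0→26.25:
  [0→0.25]: (38.71+36.24)/2 × 0.25 = 9.36875
  [0.25→6.25]: (36.24+7.45)/2 × 6 = 131.07
  [6.25→12.25]: (7.45+1.53)/2 × 6 = 26.94
  [12.25→18.25]: (1.53+0.32)/2 × 6 = 5.55
  [18.25→20.25]: (0.32+0.19)/2 × 2 = 0.51
  [20.25→26.25]: (0.19+0.04)/2 × 6 = 0.69
  Sum = 174.12875 mg/L·hr
k_e = ln2 / t½ = 0.693147 / 2.63 = 0.2636 hr^-1
Extrapolated tail: C_last / k_e = 0.04 / 0.2636 = 0.152
AUC_0→∞ = 174.12875 + 0.152 = 174.28075 mg/L·hr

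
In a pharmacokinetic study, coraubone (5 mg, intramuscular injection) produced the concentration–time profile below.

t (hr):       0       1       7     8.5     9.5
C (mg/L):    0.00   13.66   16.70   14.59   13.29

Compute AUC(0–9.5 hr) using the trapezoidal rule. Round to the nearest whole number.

Trapezoidal AUC_0→9.5:
  [0→1]: (0.00+13.66)/2 × 1 = 6.83
  [1→7]: (13.66+16.70)/2 × 6 = 91.08
  [7→8.5]: (16.70+14.59)/2 × 1.5 = 23.4675
  [8.5→9.5]: (14.59+13.29)/2 × 1 = 13.94
  Sum = 135.3175 mg/L·hr

AUC = 135 mg/L·hr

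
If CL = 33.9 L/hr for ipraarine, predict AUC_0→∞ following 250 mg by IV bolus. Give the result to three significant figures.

AUC = 7.37 mg/L·hr

AUC_0→∞ = Dose_iv / CL
        = 250 / 33.9 = 7.37463 mg/L·hr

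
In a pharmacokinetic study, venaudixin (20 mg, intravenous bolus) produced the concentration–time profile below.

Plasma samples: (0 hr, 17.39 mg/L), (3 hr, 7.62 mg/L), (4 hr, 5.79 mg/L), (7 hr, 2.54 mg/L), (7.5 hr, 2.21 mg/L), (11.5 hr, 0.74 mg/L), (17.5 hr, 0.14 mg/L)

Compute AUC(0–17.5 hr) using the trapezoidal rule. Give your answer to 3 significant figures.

AUC = 66.4 mg/L·hr

Trapezoidal AUC_0→17.5:
  [0→3]: (17.39+7.62)/2 × 3 = 37.515
  [3→4]: (7.62+5.79)/2 × 1 = 6.705
  [4→7]: (5.79+2.54)/2 × 3 = 12.495
  [7→7.5]: (2.54+2.21)/2 × 0.5 = 1.1875
  [7.5→11.5]: (2.21+0.74)/2 × 4 = 5.9
  [11.5→17.5]: (0.74+0.14)/2 × 6 = 2.64
  Sum = 66.4425 mg/L·hr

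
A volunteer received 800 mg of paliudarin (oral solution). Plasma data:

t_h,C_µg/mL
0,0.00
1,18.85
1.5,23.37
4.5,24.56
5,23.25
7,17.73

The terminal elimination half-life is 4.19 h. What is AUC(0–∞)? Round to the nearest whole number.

AUC = 252 µg/mL·h

Trapezoidal AUC_0→7:
  [0→1]: (0.00+18.85)/2 × 1 = 9.425
  [1→1.5]: (18.85+23.37)/2 × 0.5 = 10.555
  [1.5→4.5]: (23.37+24.56)/2 × 3 = 71.895
  [4.5→5]: (24.56+23.25)/2 × 0.5 = 11.9525
  [5→7]: (23.25+17.73)/2 × 2 = 40.98
  Sum = 144.8075 µg/mL·h
k_e = ln2 / t½ = 0.693147 / 4.19 = 0.1654 h^-1
Extrapolated tail: C_last / k_e = 17.73 / 0.1654 = 107.195
AUC_0→∞ = 144.8075 + 107.195 = 252.0025 µg/mL·h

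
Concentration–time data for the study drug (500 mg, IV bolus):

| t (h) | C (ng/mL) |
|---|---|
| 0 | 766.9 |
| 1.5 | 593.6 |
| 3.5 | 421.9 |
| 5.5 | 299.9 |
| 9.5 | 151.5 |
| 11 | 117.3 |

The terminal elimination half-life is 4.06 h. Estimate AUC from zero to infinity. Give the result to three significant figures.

AUC = 4550 ng/mL·h

Trapezoidal AUC_0→11:
  [0→1.5]: (766.9+593.6)/2 × 1.5 = 1020.375
  [1.5→3.5]: (593.6+421.9)/2 × 2 = 1015.5
  [3.5→5.5]: (421.9+299.9)/2 × 2 = 721.8
  [5.5→9.5]: (299.9+151.5)/2 × 4 = 902.8
  [9.5→11]: (151.5+117.3)/2 × 1.5 = 201.6
  Sum = 3862.075 ng/mL·h
k_e = ln2 / t½ = 0.693147 / 4.06 = 0.1707 h^-1
Extrapolated tail: C_last / k_e = 117.3 / 0.1707 = 687.170
AUC_0→∞ = 3862.075 + 687.170 = 4549.245 ng/mL·h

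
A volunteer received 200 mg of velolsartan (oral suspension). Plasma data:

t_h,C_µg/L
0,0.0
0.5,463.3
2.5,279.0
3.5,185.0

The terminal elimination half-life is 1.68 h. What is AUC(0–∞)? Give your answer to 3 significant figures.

AUC = 1540 µg/L·h

Trapezoidal AUC_0→3.5:
  [0→0.5]: (0.0+463.3)/2 × 0.5 = 115.825
  [0.5→2.5]: (463.3+279.0)/2 × 2 = 742.3
  [2.5→3.5]: (279.0+185.0)/2 × 1 = 232.0
  Sum = 1090.125 µg/L·h
k_e = ln2 / t½ = 0.693147 / 1.68 = 0.4126 h^-1
Extrapolated tail: C_last / k_e = 185.0 / 0.4126 = 448.376
AUC_0→∞ = 1090.125 + 448.376 = 1538.501 µg/L·h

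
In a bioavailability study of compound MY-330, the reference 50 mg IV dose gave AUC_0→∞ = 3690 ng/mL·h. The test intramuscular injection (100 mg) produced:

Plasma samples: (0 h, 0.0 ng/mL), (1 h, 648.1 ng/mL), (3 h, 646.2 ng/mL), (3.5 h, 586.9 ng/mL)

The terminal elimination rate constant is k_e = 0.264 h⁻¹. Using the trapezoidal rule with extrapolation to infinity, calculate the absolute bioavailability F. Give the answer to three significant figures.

F = 0.562

Trapezoidal AUC_0→3.5 (intramuscular injection):
  [0→1]: (0.0+648.1)/2 × 1 = 324.05
  [1→3]: (648.1+646.2)/2 × 2 = 1294.3
  [3→3.5]: (646.2+586.9)/2 × 0.5 = 308.275
  Sum = 1926.625 ng/mL·h
Tail: C_last/k_e = 586.9/0.264 = 2223.106
AUC_0→∞ (intramuscular injection) = 1926.625 + 2223.106 = 4149.731 ng/mL·h
F = (AUC_ev/D_ev)/(AUC_iv/D_iv) = (4149.731/100)/(3690/50) = 41.49731/73.8 = 0.5623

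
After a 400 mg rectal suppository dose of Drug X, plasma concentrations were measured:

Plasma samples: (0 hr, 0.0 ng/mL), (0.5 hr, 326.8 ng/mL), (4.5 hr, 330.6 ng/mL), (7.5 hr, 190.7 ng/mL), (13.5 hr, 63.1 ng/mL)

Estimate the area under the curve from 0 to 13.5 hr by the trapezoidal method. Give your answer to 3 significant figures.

AUC = 2940 ng/mL·hr

Trapezoidal AUC_0→13.5:
  [0→0.5]: (0.0+326.8)/2 × 0.5 = 81.7
  [0.5→4.5]: (326.8+330.6)/2 × 4 = 1314.8
  [4.5→7.5]: (330.6+190.7)/2 × 3 = 781.95
  [7.5→13.5]: (190.7+63.1)/2 × 6 = 761.4
  Sum = 2939.85 ng/mL·hr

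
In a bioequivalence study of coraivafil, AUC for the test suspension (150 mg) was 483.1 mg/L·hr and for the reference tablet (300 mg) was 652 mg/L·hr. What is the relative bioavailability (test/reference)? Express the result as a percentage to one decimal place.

F_rel = (AUC_test/D_test) / (AUC_ref/D_ref)
      = (483.1/150) / (652/300)
      = 3.22067 / 2.17333 = 1.4819 = 148.19%

F_rel = 148.2%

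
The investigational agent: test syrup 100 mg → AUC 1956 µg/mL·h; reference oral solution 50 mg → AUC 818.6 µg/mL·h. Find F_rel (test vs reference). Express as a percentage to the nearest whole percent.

F_rel = 119%

F_rel = (AUC_test/D_test) / (AUC_ref/D_ref)
      = (1956/100) / (818.6/50)
      = 19.56 / 16.372 = 1.1947 = 119.47%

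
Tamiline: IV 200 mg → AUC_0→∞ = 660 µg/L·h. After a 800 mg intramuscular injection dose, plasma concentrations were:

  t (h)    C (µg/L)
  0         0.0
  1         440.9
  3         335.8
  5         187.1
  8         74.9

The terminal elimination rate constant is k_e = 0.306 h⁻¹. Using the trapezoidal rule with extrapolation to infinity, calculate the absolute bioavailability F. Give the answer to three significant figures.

F = 0.817

Trapezoidal AUC_0→8 (intramuscular injection):
  [0→1]: (0.0+440.9)/2 × 1 = 220.45
  [1→3]: (440.9+335.8)/2 × 2 = 776.7
  [3→5]: (335.8+187.1)/2 × 2 = 522.9
  [5→8]: (187.1+74.9)/2 × 3 = 393.0
  Sum = 1913.05 µg/L·h
Tail: C_last/k_e = 74.9/0.306 = 244.771
AUC_0→∞ (intramuscular injection) = 1913.05 + 244.771 = 2157.821 µg/L·h
F = (AUC_ev/D_ev)/(AUC_iv/D_iv) = (2157.821/800)/(660/200) = 2.69728/3.3 = 0.8174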